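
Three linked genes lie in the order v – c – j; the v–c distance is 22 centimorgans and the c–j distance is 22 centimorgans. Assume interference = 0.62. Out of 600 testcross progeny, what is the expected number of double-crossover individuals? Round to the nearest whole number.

11

Map distances give recombination frequencies of 0.220 and 0.220 for the two intervals.
With interference 0.62 (so coincidence = 0.38), expected double-crossover frequency = 0.220 × 0.220 × 0.38 = 0.01839.
Expected number = 0.01839 × 600 = 11.04 ≈ 11.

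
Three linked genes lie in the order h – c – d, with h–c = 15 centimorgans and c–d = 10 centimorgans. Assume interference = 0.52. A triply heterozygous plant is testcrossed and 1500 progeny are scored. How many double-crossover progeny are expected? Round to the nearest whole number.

Map distances give recombination frequencies of 0.150 and 0.100 for the two intervals.
With interference 0.52 (so coincidence = 0.48), expected double-crossover frequency = 0.150 × 0.100 × 0.48 = 0.00720.
Expected number = 0.00720 × 1500 = 10.80 ≈ 11.

11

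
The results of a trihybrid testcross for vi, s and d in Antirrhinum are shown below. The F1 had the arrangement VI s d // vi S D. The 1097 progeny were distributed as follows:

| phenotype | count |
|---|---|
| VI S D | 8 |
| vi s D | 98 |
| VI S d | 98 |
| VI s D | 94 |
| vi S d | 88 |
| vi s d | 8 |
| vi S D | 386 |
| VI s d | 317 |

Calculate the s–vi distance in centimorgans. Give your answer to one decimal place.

19.3 centimorgans

The two rarest classes, vi s d and VI S D, are the double crossovers. Comparing them with the parentals, only the vi allele has switched, so vi is the middle locus and the order is d – vi – s.
Crossovers in the vi–s interval produce the single-crossover classes VI S d and vi s D (98 + 98 = 196) plus the double crossovers (16).
RF(vi–s) = (196 + 16) / 1097 = 212/1097 = 0.1933 → 19.3 centimorgans.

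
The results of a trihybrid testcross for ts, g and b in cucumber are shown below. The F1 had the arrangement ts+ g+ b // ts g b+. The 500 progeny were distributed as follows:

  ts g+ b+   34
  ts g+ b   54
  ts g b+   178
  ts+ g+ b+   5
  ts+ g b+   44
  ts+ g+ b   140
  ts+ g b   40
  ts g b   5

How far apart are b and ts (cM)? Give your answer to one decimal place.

21.6 cM

The two rarest classes, ts+ g+ b+ and ts g b, are the double crossovers. Comparing them with the parentals, only the b allele has switched, so b is the middle locus and the order is ts – b – g.
Crossovers in the ts–b interval produce the single-crossover classes ts g+ b and ts+ g b+ (54 + 44 = 98) plus the double crossovers (10).
RF(ts–b) = (98 + 10) / 500 = 108/500 = 0.2160 → 21.6 cM.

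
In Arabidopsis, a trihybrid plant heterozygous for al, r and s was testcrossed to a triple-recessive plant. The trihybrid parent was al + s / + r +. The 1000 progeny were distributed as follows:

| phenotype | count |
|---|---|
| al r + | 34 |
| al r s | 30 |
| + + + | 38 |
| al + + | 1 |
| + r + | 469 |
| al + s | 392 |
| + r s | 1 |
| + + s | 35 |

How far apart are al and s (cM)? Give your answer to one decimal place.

The two rarest classes, al + + and + r s, are the double crossovers. Comparing them with the parentals, only the s allele has switched, so s is the middle locus and the order is r – s – al.
Crossovers in the s–al interval produce the single-crossover classes + + s and al r + (35 + 34 = 69) plus the double crossovers (2).
RF(s–al) = (69 + 2) / 1000 = 71/1000 = 0.0710 → 7.1 cM.

7.1 cM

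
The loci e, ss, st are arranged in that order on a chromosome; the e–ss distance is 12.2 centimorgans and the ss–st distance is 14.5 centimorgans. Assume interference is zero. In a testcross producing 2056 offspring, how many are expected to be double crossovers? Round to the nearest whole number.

36

Map distances give recombination frequencies of 0.122 and 0.145 for the two intervals.
With no interference, expected double-crossover frequency = 0.122 × 0.145 = 0.01769.
Expected number = 0.01769 × 2056 = 36.37 ≈ 36.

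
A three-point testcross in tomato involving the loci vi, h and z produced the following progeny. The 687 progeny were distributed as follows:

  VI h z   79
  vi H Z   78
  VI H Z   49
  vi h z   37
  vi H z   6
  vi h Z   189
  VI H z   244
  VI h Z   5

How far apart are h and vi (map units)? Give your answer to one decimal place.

The two most frequent reciprocal classes, VI H z and vi h Z, are the parental types, so the F1 was VI H z / vi h Z.
The two rarest classes, vi H z and VI h Z, are the double crossovers. Comparing them with the parentals, only the vi allele has switched, so vi is the middle locus and the order is h – vi – z.
Crossovers in the h–vi interval produce the single-crossover classes VI h z and vi H Z (79 + 78 = 157) plus the double crossovers (11).
RF(h–vi) = (157 + 11) / 687 = 168/687 = 0.2445 → 24.5 map units.

24.5 map units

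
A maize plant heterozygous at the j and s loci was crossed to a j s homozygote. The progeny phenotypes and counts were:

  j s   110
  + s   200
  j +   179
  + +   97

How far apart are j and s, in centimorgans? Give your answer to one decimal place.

35.3 centimorgans

The two most frequent classes, + s (200) and j + (179), are the parental types, so the F1 was + s / j +.
The recombinant classes are + + and j s: 97 + 110 = 207.
Recombination frequency = 207/586 = 0.3532 ≈ 35.3%, i.e. 35.3 centimorgans.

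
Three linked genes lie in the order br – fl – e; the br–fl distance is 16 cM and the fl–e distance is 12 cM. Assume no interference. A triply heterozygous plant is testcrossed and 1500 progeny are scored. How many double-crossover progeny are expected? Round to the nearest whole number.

Map distances give recombination frequencies of 0.160 and 0.120 for the two intervals.
With no interference, expected double-crossover frequency = 0.160 × 0.120 = 0.01920.
Expected number = 0.01920 × 1500 = 28.80 ≈ 29.

29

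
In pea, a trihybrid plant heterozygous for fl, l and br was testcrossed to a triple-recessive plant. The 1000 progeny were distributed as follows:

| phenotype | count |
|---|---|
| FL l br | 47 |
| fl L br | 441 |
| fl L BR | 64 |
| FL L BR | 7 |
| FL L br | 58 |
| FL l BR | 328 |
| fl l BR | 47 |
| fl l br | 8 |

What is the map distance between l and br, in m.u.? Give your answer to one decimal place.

12.6 m.u.

The two most frequent reciprocal classes, FL l BR and fl L br, are the parental types, so the F1 was FL l BR / fl L br.
The two rarest classes, FL L BR and fl l br, are the double crossovers. Comparing them with the parentals, only the l allele has switched, so l is the middle locus and the order is br – l – fl.
Crossovers in the br–l interval produce the single-crossover classes FL l br and fl L BR (47 + 64 = 111) plus the double crossovers (15).
RF(br–l) = (111 + 15) / 1000 = 126/1000 = 0.1260 → 12.6 m.u.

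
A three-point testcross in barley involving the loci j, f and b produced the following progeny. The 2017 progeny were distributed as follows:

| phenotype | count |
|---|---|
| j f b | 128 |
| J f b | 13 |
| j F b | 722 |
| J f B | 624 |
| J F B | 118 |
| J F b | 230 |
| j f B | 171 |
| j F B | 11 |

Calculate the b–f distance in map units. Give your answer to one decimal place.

The two most frequent reciprocal classes, J f B and j F b, are the parental types, so the F1 was J f B / j F b.
The two rarest classes, J f b and j F B, are the double crossovers. Comparing them with the parentals, only the b allele has switched, so b is the middle locus and the order is f – b – j.
Crossovers in the f–b interval produce the single-crossover classes J F B and j f b (118 + 128 = 246) plus the double crossovers (24).
RF(f–b) = (246 + 24) / 2017 = 270/2017 = 0.1339 → 13.4 map units.

13.4 map units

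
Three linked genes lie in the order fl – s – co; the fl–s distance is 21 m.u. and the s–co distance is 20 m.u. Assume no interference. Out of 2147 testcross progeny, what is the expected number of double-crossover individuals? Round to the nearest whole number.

90

Map distances give recombination frequencies of 0.210 and 0.200 for the two intervals.
With no interference, expected double-crossover frequency = 0.210 × 0.200 = 0.04200.
Expected number = 0.04200 × 2147 = 90.17 ≈ 90.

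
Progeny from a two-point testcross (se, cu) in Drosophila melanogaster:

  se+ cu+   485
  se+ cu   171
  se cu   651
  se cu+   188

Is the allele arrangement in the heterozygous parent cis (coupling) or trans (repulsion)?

The two most frequent classes are se+ cu+ (485) and se cu (651); these are the parental (non-recombinant) types.
So the F1 carried se+ cu+ on one chromosome and se cu on the other — the recessive alleles are on the same chromosome (cis / coupling).

cis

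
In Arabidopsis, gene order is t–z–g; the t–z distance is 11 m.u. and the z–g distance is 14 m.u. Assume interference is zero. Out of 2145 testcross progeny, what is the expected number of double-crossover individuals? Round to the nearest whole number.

33

Map distances give recombination frequencies of 0.110 and 0.140 for the two intervals.
With no interference, expected double-crossover frequency = 0.110 × 0.140 = 0.01540.
Expected number = 0.01540 × 2145 = 33.03 ≈ 33.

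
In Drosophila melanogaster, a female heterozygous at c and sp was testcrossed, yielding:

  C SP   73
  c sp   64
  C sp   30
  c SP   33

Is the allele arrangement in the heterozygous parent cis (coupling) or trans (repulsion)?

The two most frequent classes are C SP (73) and c sp (64); these are the parental (non-recombinant) types.
So the F1 carried C SP on one chromosome and c sp on the other — the recessive alleles are on the same chromosome (cis / coupling).

cis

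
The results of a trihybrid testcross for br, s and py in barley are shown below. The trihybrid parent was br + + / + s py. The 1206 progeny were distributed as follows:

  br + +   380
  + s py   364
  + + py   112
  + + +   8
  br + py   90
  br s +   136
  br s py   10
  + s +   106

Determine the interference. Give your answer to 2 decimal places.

The two rarest classes, + + + and br s py, are the double crossovers. Comparing them with the parentals, only the br allele has switched, so br is the middle locus and the order is s – br – py.
s–br: (248 + 18)/1206 = 0.2206; br–py: (196 + 18)/1206 = 0.1774.
Expected DCO frequency = 0.2206 × 0.1774 ≈ 0.03913; observed = 18/1206 ≈ 0.01493.
Coefficient of coincidence = 0.01493/0.03913 ≈ 0.38; interference = 1 − 0.38 = 0.62.

0.62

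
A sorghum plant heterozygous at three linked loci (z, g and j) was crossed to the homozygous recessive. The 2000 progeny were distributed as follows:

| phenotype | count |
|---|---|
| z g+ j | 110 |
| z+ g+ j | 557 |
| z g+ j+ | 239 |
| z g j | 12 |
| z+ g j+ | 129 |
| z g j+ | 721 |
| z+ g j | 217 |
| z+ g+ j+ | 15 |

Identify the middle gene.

j

The two most frequent reciprocal classes, z+ g+ j and z g j+, are the parental types, so the F1 was z+ g+ j / z g j+.
The two rarest classes, z+ g+ j+ and z g j, are the double crossovers. Comparing them with the parentals, only the j allele has switched, so j is the middle locus and the order is z – j – g.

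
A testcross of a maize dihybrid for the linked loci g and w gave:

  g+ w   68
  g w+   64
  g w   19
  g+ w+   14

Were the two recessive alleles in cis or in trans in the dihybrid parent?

trans

The two most frequent classes are g+ w (68) and g w+ (64); these are the parental (non-recombinant) types.
So the F1 carried g+ w on one chromosome and g w+ on the other — the recessive alleles are on opposite chromosomes (trans / repulsion).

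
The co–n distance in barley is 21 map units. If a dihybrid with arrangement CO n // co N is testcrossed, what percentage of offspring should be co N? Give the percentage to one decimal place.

39.5%

A map distance of 21 map units corresponds to a recombination frequency of 0.210.
The F1 is CO n / co N, so co N is a parental gamete class with expected frequency (1 − r)/2 = 0.790/2 = 0.3950.
That is 0.3950 = 39.5% of the progeny.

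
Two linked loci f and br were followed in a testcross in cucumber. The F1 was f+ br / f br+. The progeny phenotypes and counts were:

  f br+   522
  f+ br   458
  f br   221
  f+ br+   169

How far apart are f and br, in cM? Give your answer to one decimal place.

The recombinant classes are f+ br+ and f br: 169 + 221 = 390.
Recombination frequency = 390/1370 = 0.2847 ≈ 28.5%, i.e. 28.5 cM.

28.5 cM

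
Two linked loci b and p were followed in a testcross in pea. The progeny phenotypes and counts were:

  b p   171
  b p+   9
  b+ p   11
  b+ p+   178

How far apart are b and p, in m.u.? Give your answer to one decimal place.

5.4 m.u.

The two most frequent classes, b+ p+ (178) and b p (171), are the parental types, so the F1 was b+ p+ / b p.
The recombinant classes are b+ p and b p+: 11 + 9 = 20.
Recombination frequency = 20/369 = 0.0542 ≈ 5.4%, i.e. 5.4 m.u.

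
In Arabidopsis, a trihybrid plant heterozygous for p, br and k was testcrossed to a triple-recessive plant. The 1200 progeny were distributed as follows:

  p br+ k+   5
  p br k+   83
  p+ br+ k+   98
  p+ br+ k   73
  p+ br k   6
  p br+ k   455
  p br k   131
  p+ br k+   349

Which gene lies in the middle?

The two most frequent reciprocal classes, p+ br k+ and p br+ k, are the parental types, so the F1 was p+ br k+ / p br+ k.
The two rarest classes, p+ br k and p br+ k+, are the double crossovers. Comparing them with the parentals, only the k allele has switched, so k is the middle locus and the order is p – k – br.

k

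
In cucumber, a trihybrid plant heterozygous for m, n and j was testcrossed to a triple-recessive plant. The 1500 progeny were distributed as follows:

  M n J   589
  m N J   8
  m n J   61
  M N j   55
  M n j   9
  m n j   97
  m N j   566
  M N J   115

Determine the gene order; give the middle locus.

j

The two most frequent reciprocal classes, M n J and m N j, are the parental types, so the F1 was M n J / m N j.
The two rarest classes, M n j and m N J, are the double crossovers. Comparing them with the parentals, only the j allele has switched, so j is the middle locus and the order is n – j – m.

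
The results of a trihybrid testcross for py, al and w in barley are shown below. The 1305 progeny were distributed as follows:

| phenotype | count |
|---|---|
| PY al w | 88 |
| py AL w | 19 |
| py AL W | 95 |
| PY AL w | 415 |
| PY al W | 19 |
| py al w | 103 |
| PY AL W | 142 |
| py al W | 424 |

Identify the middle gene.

py

The two most frequent reciprocal classes, PY AL w and py al W, are the parental types, so the F1 was PY AL w / py al W.
The two rarest classes, py AL w and PY al W, are the double crossovers. Comparing them with the parentals, only the py allele has switched, so py is the middle locus and the order is w – py – al.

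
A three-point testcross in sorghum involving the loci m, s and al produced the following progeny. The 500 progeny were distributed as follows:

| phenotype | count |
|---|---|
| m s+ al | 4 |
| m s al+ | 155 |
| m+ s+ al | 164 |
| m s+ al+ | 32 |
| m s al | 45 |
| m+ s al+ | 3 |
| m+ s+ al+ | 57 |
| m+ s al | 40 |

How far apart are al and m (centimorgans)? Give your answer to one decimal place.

21.8 centimorgans

The two most frequent reciprocal classes, m+ s+ al and m s al+, are the parental types, so the F1 was m+ s+ al / m s al+.
The two rarest classes, m s+ al and m+ s al+, are the double crossovers. Comparing them with the parentals, only the m allele has switched, so m is the middle locus and the order is s – m – al.
Crossovers in the m–al interval produce the single-crossover classes m+ s+ al+ and m s al (57 + 45 = 102) plus the double crossovers (7).
RF(m–al) = (102 + 7) / 500 = 109/500 = 0.2180 → 21.8 centimorgans.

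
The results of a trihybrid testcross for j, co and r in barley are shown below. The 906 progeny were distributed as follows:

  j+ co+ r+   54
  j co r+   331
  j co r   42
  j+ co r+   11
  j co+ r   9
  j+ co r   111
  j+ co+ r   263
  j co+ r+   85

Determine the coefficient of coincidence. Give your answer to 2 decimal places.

The two most frequent reciprocal classes, j+ co+ r and j co r+, are the parental types, so the F1 was j+ co+ r / j co r+.
The two rarest classes, j co+ r and j+ co r+, are the double crossovers. Comparing them with the parentals, only the j allele has switched, so j is the middle locus and the order is r – j – co.
r–j: (96 + 20)/906 = 0.1280; j–co: (196 + 20)/906 = 0.2384.
Expected DCO frequency = 0.1280 × 0.2384 ≈ 0.03052; observed = 20/906 ≈ 0.02208.
Coefficient of coincidence = 0.02208/0.03052 ≈ 0.72.

0.72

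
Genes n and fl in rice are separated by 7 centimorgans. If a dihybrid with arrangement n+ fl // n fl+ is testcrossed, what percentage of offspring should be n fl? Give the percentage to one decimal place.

3.5%

A map distance of 7 centimorgans corresponds to a recombination frequency of 0.070.
The F1 is n+ fl / n fl+, so n fl is a recombinant gamete class with expected frequency r/2 = 0.070/2 = 0.0350.
That is 0.0350 = 3.5% of the progeny.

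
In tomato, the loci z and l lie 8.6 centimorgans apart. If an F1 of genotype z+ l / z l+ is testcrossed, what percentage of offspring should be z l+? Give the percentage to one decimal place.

A map distance of 8.6 centimorgans corresponds to a recombination frequency of 0.086.
The F1 is z+ l / z l+, so z l+ is a parental gamete class with expected frequency (1 − r)/2 = 0.914/2 = 0.4570.
That is 0.4570 = 45.7% of the progeny.

45.7%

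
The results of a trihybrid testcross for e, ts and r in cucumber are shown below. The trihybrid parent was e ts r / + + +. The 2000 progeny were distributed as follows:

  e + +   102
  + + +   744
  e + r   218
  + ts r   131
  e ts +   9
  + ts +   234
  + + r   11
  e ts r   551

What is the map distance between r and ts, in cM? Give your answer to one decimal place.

The two rarest classes, e ts + and + + r, are the double crossovers. Comparing them with the parentals, only the r allele has switched, so r is the middle locus and the order is e – r – ts.
Crossovers in the r–ts interval produce the single-crossover classes e + r and + ts + (218 + 234 = 452) plus the double crossovers (20).
RF(r–ts) = (452 + 20) / 2000 = 472/2000 = 0.2360 → 23.6 cM.

23.6 cM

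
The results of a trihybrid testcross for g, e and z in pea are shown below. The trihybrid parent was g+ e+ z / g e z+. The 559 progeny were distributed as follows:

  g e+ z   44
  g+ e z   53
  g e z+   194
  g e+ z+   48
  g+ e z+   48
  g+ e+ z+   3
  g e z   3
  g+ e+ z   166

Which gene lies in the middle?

The two rarest classes, g+ e+ z+ and g e z, are the double crossovers. Comparing them with the parentals, only the z allele has switched, so z is the middle locus and the order is g – z – e.

z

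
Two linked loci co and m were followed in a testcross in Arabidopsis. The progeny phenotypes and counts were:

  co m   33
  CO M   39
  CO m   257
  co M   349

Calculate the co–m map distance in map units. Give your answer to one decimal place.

10.6 map units

The two most frequent classes, CO m (257) and co M (349), are the parental types, so the F1 was CO m / co M.
The recombinant classes are CO M and co m: 39 + 33 = 72.
Recombination frequency = 72/678 = 0.1062 ≈ 10.6%, i.e. 10.6 map units.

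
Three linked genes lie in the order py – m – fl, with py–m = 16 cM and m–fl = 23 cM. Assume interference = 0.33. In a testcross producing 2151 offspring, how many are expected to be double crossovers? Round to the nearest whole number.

53

Map distances give recombination frequencies of 0.160 and 0.230 for the two intervals.
With interference 0.33 (so coincidence = 0.67), expected double-crossover frequency = 0.160 × 0.230 × 0.67 = 0.02466.
Expected number = 0.02466 × 2151 = 53.04 ≈ 53.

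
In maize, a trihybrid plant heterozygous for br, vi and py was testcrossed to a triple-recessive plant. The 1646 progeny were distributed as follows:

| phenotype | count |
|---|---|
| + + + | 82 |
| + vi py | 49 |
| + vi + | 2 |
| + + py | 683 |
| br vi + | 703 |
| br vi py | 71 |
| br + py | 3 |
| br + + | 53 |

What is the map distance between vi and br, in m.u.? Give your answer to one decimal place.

The two most frequent reciprocal classes, br vi + and + + py, are the parental types, so the F1 was br vi + / + + py.
The two rarest classes, + vi + and br + py, are the double crossovers. Comparing them with the parentals, only the br allele has switched, so br is the middle locus and the order is vi – br – py.
Crossovers in the vi–br interval produce the single-crossover classes br + + and + vi py (53 + 49 = 102) plus the double crossovers (5).
RF(vi–br) = (102 + 5) / 1646 = 107/1646 = 0.0650 → 6.5 m.u.

6.5 m.u.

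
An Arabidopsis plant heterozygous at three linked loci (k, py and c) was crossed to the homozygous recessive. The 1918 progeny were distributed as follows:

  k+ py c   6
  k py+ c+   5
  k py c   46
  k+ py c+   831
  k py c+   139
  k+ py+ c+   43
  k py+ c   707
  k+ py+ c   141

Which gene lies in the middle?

c

The two most frequent reciprocal classes, k py+ c and k+ py c+, are the parental types, so the F1 was k py+ c / k+ py c+.
The two rarest classes, k py+ c+ and k+ py c, are the double crossovers. Comparing them with the parentals, only the c allele has switched, so c is the middle locus and the order is k – c – py.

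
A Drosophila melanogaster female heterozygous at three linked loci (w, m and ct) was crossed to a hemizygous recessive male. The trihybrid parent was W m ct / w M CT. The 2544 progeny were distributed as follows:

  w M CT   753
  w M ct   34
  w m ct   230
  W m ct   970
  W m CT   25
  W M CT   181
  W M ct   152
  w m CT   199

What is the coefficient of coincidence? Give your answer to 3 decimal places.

0.779

The two rarest classes, W m CT and w M ct, are the double crossovers. Comparing them with the parentals, only the ct allele has switched, so ct is the middle locus and the order is w – ct – m.
w–ct: (411 + 59)/2544 = 0.1847; ct–m: (351 + 59)/2544 = 0.1612.
Expected DCO frequency = 0.1847 × 0.1612 ≈ 0.02977; observed = 59/2544 ≈ 0.02319.
Coefficient of coincidence = 0.02319/0.02977 ≈ 0.779.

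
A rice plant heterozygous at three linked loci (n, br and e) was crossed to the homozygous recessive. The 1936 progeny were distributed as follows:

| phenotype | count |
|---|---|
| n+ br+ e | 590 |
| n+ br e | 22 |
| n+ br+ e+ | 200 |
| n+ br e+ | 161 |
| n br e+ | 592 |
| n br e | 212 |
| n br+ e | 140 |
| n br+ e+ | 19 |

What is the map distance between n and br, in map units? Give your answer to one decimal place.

The two most frequent reciprocal classes, n+ br+ e and n br e+, are the parental types, so the F1 was n+ br+ e / n br e+.
The two rarest classes, n+ br e and n br+ e+, are the double crossovers. Comparing them with the parentals, only the br allele has switched, so br is the middle locus and the order is e – br – n.
Crossovers in the br–n interval produce the single-crossover classes n br+ e and n+ br e+ (140 + 161 = 301) plus the double crossovers (41).
RF(br–n) = (301 + 41) / 1936 = 342/1936 = 0.1767 → 17.7 map units.

17.7 map units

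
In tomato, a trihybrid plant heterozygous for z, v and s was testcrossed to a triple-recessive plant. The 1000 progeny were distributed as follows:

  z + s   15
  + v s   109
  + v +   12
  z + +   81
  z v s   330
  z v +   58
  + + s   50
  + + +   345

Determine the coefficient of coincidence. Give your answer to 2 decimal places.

0.92

The two most frequent reciprocal classes, + + + and z v s, are the parental types, so the F1 was + + + / z v s.
The two rarest classes, + v + and z + s, are the double crossovers. Comparing them with the parentals, only the v allele has switched, so v is the middle locus and the order is z – v – s.
z–v: (190 + 27)/1000 = 0.2170; v–s: (108 + 27)/1000 = 0.1350.
Expected DCO frequency = 0.2170 × 0.1350 ≈ 0.02930; observed = 27/1000 ≈ 0.02700.
Coefficient of coincidence = 0.02700/0.02930 ≈ 0.92.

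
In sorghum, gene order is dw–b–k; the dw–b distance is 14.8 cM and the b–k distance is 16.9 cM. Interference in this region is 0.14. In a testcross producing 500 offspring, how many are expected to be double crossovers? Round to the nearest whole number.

11

Map distances give recombination frequencies of 0.148 and 0.169 for the two intervals.
With interference 0.14 (so coincidence = 0.86), expected double-crossover frequency = 0.148 × 0.169 × 0.86 = 0.02151.
Expected number = 0.02151 × 500 = 10.76 ≈ 11.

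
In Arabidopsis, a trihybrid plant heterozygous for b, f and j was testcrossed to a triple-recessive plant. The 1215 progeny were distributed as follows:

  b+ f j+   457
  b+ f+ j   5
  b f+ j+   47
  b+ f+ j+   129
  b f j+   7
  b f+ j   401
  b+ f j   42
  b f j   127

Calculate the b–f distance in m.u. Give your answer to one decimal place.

22.1 m.u.

The two most frequent reciprocal classes, b f+ j and b+ f j+, are the parental types, so the F1 was b f+ j / b+ f j+.
The two rarest classes, b+ f+ j and b f j+, are the double crossovers. Comparing them with the parentals, only the b allele has switched, so b is the middle locus and the order is f – b – j.
Crossovers in the f–b interval produce the single-crossover classes b f j and b+ f+ j+ (127 + 129 = 256) plus the double crossovers (12).
RF(f–b) = (256 + 12) / 1215 = 268/1215 = 0.2206 → 22.1 m.u.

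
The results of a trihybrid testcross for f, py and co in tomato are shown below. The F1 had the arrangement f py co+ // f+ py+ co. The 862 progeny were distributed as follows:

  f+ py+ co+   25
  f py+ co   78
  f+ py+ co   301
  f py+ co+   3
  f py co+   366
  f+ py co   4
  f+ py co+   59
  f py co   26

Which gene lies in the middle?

The two rarest classes, f py+ co+ and f+ py co, are the double crossovers. Comparing them with the parentals, only the py allele has switched, so py is the middle locus and the order is co – py – f.

py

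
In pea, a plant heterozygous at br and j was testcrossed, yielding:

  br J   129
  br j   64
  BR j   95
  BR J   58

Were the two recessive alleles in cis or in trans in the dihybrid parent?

trans

The two most frequent classes are BR j (95) and br J (129); these are the parental (non-recombinant) types.
So the F1 carried BR j on one chromosome and br J on the other — the recessive alleles are on opposite chromosomes (trans / repulsion).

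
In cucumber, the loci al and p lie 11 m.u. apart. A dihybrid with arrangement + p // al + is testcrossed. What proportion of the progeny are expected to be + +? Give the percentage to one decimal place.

A map distance of 11 m.u. corresponds to a recombination frequency of 0.110.
The F1 is + p / al +, so + + is a recombinant gamete class with expected frequency r/2 = 0.110/2 = 0.0550.
That is 0.0550 = 5.5% of the progeny.

5.5%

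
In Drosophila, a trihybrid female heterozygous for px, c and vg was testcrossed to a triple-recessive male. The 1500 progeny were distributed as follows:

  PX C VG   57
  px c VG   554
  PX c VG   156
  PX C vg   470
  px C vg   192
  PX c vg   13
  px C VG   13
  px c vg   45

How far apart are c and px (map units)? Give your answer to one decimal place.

The two most frequent reciprocal classes, PX C vg and px c VG, are the parental types, so the F1 was PX C vg / px c VG.
The two rarest classes, PX c vg and px C VG, are the double crossovers. Comparing them with the parentals, only the c allele has switched, so c is the middle locus and the order is vg – c – px.
Crossovers in the c–px interval produce the single-crossover classes px C vg and PX c VG (192 + 156 = 348) plus the double crossovers (26).
RF(c–px) = (348 + 26) / 1500 = 374/1500 = 0.2493 → 24.9 map units.

24.9 map units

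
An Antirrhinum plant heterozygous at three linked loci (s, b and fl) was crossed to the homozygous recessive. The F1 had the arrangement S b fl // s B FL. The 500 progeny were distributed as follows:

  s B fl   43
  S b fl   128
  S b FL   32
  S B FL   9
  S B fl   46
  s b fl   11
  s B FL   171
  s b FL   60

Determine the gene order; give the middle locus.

The two rarest classes, s b fl and S B FL, are the double crossovers. Comparing them with the parentals, only the s allele has switched, so s is the middle locus and the order is b – s – fl.

s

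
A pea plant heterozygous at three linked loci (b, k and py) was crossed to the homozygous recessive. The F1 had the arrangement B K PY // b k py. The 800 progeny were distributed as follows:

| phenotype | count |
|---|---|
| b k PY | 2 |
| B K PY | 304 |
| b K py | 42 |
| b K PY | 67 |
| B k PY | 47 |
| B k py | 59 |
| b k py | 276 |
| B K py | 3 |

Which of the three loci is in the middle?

The two rarest classes, B K py and b k PY, are the double crossovers. Comparing them with the parentals, only the py allele has switched, so py is the middle locus and the order is b – py – k.

py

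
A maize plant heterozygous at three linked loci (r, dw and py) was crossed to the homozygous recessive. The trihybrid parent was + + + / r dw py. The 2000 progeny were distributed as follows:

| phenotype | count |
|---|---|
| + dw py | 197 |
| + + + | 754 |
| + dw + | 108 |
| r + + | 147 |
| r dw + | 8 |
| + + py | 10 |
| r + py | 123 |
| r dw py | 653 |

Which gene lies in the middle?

py

The two rarest classes, + + py and r dw +, are the double crossovers. Comparing them with the parentals, only the py allele has switched, so py is the middle locus and the order is r – py – dw.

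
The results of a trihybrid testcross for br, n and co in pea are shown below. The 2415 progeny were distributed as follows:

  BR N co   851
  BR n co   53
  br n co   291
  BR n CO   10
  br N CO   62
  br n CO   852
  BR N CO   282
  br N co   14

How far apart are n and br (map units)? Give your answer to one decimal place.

5.8 map units

The two most frequent reciprocal classes, br n CO and BR N co, are the parental types, so the F1 was br n CO / BR N co.
The two rarest classes, BR n CO and br N co, are the double crossovers. Comparing them with the parentals, only the br allele has switched, so br is the middle locus and the order is n – br – co.
Crossovers in the n–br interval produce the single-crossover classes br N CO and BR n co (62 + 53 = 115) plus the double crossovers (24).
RF(n–br) = (115 + 24) / 2415 = 139/2415 = 0.0576 → 5.8 map units.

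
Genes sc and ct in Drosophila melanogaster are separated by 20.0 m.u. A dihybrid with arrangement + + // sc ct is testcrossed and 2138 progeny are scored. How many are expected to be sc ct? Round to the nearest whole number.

A map distance of 20.0 m.u. corresponds to a recombination frequency of 0.200.
The F1 is + + / sc ct, so sc ct is a parental gamete class with expected frequency (1 − r)/2 = 0.800/2 = 0.4000.
Expected number = 0.4000 × 2138 = 855.20 ≈ 855.

855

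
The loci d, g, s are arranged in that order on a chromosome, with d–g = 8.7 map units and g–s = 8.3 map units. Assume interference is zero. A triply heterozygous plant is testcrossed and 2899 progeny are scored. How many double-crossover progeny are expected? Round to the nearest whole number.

Map distances give recombination frequencies of 0.087 and 0.083 for the two intervals.
With no interference, expected double-crossover frequency = 0.087 × 0.083 = 0.00722.
Expected number = 0.00722 × 2899 = 20.93 ≈ 21.

21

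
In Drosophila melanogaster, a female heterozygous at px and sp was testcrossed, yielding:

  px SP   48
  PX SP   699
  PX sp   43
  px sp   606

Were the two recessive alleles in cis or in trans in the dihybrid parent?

The two most frequent classes are PX SP (699) and px sp (606); these are the parental (non-recombinant) types.
So the F1 carried PX SP on one chromosome and px sp on the other — the recessive alleles are on the same chromosome (cis / coupling).

cis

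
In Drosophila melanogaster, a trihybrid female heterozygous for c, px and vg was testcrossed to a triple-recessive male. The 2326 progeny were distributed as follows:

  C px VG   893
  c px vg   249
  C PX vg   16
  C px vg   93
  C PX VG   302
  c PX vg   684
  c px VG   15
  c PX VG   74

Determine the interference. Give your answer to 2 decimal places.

The two most frequent reciprocal classes, C px VG and c PX vg, are the parental types, so the F1 was C px VG / c PX vg.
The two rarest classes, c px VG and C PX vg, are the double crossovers. Comparing them with the parentals, only the c allele has switched, so c is the middle locus and the order is px – c – vg.
px–c: (551 + 31)/2326 = 0.2502; c–vg: (167 + 31)/2326 = 0.0851.
Expected DCO frequency = 0.2502 × 0.0851 ≈ 0.02129; observed = 31/2326 ≈ 0.01333.
Coefficient of coincidence = 0.01333/0.02129 ≈ 0.63; interference = 1 − 0.63 = 0.37.

0.37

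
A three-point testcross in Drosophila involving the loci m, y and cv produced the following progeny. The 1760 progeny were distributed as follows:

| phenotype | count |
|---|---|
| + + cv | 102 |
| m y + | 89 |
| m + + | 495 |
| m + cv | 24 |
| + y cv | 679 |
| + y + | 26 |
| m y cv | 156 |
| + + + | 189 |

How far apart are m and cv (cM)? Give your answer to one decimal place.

The two most frequent reciprocal classes, + y cv and m + +, are the parental types, so the F1 was + y cv / m + +.
The two rarest classes, + y + and m + cv, are the double crossovers. Comparing them with the parentals, only the cv allele has switched, so cv is the middle locus and the order is y – cv – m.
Crossovers in the cv–m interval produce the single-crossover classes m y cv and + + + (156 + 189 = 345) plus the double crossovers (50).
RF(cv–m) = (345 + 50) / 1760 = 395/1760 = 0.2244 → 22.4 cM.

22.4 cM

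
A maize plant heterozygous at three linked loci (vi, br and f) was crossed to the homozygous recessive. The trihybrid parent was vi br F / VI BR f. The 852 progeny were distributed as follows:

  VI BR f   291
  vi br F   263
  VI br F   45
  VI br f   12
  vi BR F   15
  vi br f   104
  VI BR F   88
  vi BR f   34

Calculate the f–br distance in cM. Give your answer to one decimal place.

The two rarest classes, vi BR F and VI br f, are the double crossovers. Comparing them with the parentals, only the br allele has switched, so br is the middle locus and the order is f – br – vi.
Crossovers in the f–br interval produce the single-crossover classes vi br f and VI BR F (104 + 88 = 192) plus the double crossovers (27).
RF(f–br) = (192 + 27) / 852 = 219/852 = 0.2570 → 25.7 cM.

25.7 cM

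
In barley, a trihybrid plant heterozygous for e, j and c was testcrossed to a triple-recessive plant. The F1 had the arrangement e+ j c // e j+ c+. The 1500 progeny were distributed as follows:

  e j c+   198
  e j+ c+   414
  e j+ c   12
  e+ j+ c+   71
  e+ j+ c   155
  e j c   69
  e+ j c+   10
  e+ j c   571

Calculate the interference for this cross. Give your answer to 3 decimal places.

0.457

The two rarest classes, e+ j c+ and e j+ c, are the double crossovers. Comparing them with the parentals, only the c allele has switched, so c is the middle locus and the order is e – c – j.
e–c: (140 + 22)/1500 = 0.1080; c–j: (353 + 22)/1500 = 0.2500.
Expected DCO frequency = 0.1080 × 0.2500 ≈ 0.02700; observed = 22/1500 ≈ 0.01467.
Coefficient of coincidence = 0.01467/0.02700 ≈ 0.543; interference = 1 − 0.543 = 0.457.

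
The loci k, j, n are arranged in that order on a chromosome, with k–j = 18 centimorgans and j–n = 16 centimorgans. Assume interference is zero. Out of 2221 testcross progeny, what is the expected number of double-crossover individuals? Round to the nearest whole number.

64

Map distances give recombination frequencies of 0.180 and 0.160 for the two intervals.
With no interference, expected double-crossover frequency = 0.180 × 0.160 = 0.02880.
Expected number = 0.02880 × 2221 = 63.96 ≈ 64.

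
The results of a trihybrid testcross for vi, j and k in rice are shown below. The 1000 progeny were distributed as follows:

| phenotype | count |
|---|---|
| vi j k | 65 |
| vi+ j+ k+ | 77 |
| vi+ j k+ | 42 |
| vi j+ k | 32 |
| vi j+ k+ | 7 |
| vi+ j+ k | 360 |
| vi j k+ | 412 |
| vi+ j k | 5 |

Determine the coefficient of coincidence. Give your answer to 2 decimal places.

The two most frequent reciprocal classes, vi+ j+ k and vi j k+, are the parental types, so the F1 was vi+ j+ k / vi j k+.
The two rarest classes, vi+ j k and vi j+ k+, are the double crossovers. Comparing them with the parentals, only the j allele has switched, so j is the middle locus and the order is vi – j – k.
vi–j: (74 + 12)/1000 = 0.0860; j–k: (142 + 12)/1000 = 0.1540.
Expected DCO frequency = 0.0860 × 0.1540 ≈ 0.01324; observed = 12/1000 ≈ 0.01200.
Coefficient of coincidence = 0.01200/0.01324 ≈ 0.91.

0.91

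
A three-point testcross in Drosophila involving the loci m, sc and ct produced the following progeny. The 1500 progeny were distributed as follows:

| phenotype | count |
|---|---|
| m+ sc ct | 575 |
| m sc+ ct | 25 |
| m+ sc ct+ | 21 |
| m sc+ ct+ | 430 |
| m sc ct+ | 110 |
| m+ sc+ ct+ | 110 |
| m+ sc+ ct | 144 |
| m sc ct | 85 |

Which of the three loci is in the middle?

The two most frequent reciprocal classes, m+ sc ct and m sc+ ct+, are the parental types, so the F1 was m+ sc ct / m sc+ ct+.
The two rarest classes, m+ sc ct+ and m sc+ ct, are the double crossovers. Comparing them with the parentals, only the ct allele has switched, so ct is the middle locus and the order is m – ct – sc.

ct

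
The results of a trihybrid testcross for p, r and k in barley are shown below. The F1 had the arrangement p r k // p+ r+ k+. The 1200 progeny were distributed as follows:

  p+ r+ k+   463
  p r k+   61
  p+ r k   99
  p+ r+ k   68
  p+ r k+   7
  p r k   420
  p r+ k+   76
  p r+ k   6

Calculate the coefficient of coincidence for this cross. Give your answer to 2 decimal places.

The two rarest classes, p r+ k and p+ r k+, are the double crossovers. Comparing them with the parentals, only the r allele has switched, so r is the middle locus and the order is p – r – k.
p–r: (175 + 13)/1200 = 0.1567; r–k: (129 + 13)/1200 = 0.1183.
Expected DCO frequency = 0.1567 × 0.1183 ≈ 0.01854; observed = 13/1200 ≈ 0.01083.
Coefficient of coincidence = 0.01083/0.01854 ≈ 0.58.

0.58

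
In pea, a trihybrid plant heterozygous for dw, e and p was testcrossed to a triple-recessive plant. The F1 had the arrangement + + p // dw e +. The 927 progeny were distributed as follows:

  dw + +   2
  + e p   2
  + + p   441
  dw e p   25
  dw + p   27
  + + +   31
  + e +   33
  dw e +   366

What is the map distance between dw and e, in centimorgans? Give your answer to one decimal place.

6.9 centimorgans

The two rarest classes, + e p and dw + +, are the double crossovers. Comparing them with the parentals, only the e allele has switched, so e is the middle locus and the order is p – e – dw.
Crossovers in the e–dw interval produce the single-crossover classes dw + p and + e + (27 + 33 = 60) plus the double crossovers (4).
RF(e–dw) = (60 + 4) / 927 = 64/927 = 0.0690 → 6.9 centimorgans.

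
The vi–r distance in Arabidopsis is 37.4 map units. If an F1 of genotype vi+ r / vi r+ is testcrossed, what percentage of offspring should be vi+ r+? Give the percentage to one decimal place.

18.7%

A map distance of 37.4 map units corresponds to a recombination frequency of 0.374.
The F1 is vi+ r / vi r+, so vi+ r+ is a recombinant gamete class with expected frequency r/2 = 0.374/2 = 0.1870.
That is 0.1870 = 18.7% of the progeny.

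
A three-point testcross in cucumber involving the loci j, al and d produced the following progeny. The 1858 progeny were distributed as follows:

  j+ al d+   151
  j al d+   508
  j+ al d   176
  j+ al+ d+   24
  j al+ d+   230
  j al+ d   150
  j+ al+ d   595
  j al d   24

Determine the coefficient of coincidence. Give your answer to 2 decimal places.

The two most frequent reciprocal classes, j al d+ and j+ al+ d, are the parental types, so the F1 was j al d+ / j+ al+ d.
The two rarest classes, j al d and j+ al+ d+, are the double crossovers. Comparing them with the parentals, only the d allele has switched, so d is the middle locus and the order is al – d – j.
al–d: (406 + 48)/1858 = 0.2443; d–j: (301 + 48)/1858 = 0.1878.
Expected DCO frequency = 0.2443 × 0.1878 ≈ 0.04588; observed = 48/1858 ≈ 0.02583.
Coefficient of coincidence = 0.02583/0.04588 ≈ 0.56.

0.56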